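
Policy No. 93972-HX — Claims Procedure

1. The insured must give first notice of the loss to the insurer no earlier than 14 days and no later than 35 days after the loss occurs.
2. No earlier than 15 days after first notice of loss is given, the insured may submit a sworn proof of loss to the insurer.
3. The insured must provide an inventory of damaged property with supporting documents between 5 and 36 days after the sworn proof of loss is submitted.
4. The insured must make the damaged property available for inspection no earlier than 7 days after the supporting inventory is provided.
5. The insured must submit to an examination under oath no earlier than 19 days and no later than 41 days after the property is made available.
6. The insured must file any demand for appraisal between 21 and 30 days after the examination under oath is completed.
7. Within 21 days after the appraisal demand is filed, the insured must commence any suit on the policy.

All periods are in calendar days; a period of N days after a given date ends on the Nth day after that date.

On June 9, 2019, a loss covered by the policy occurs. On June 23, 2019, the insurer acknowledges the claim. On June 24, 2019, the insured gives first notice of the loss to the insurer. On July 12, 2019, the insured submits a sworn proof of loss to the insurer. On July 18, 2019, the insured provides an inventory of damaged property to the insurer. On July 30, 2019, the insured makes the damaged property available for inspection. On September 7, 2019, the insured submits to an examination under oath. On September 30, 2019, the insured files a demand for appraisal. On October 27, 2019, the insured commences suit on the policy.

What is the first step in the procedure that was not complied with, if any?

(1) the permitted window runs from June 9, 2019 + 14 = June 23, 2019 to June 9, 2019 + 35 = July 14, 2019; done June 24, 2019 — within the window.
(2) permitted from June 24, 2019 + 15 days = July 9, 2019 onward; done July 12, 2019 — permitted.
(3) the permitted window runs from July 12, 2019 + 5 = July 17, 2019 to July 12, 2019 + 36 = August 17, 2019; done July 18, 2019 — within the window.
(4) permitted from July 18, 2019 + 7 days = July 25, 2019 onward; done July 30, 2019 — permitted.
(5) the permitted window runs from July 30, 2019 + 19 = August 18, 2019 to July 30, 2019 + 41 = September 9, 2019; done September 7, 2019, which is between those dates.
(6) the permitted window runs from September 7, 2019 + 21 = September 28, 2019 to September 7, 2019 + 30 = October 7, 2019; September 30, 2019 falls inside that range.
(7) due by September 30, 2019 + 21 days = October 21, 2019; not done until October 27, 2019, 6 days after the deadline.

Step 7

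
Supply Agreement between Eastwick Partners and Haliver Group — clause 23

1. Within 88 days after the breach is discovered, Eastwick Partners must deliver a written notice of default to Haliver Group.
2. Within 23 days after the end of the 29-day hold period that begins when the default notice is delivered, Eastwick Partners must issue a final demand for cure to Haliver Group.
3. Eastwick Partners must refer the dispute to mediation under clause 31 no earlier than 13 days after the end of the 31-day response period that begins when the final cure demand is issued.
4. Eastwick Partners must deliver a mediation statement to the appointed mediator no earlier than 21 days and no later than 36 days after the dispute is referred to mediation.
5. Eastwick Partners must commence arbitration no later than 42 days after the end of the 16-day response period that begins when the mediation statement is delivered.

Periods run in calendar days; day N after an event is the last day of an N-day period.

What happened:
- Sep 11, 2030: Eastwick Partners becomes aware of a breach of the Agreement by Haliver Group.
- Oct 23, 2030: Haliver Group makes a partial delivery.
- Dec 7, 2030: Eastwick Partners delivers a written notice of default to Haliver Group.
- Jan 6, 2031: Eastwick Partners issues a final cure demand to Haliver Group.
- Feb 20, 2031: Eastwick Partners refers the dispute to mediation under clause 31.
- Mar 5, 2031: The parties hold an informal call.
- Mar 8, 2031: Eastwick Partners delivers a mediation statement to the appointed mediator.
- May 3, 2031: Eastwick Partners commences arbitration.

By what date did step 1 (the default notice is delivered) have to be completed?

Dec 8, 2030

Step 1 runs from Sep 11, 2030, when the breach is discovered. 88 days after Sep 11, 2030 is Dec 8, 2030.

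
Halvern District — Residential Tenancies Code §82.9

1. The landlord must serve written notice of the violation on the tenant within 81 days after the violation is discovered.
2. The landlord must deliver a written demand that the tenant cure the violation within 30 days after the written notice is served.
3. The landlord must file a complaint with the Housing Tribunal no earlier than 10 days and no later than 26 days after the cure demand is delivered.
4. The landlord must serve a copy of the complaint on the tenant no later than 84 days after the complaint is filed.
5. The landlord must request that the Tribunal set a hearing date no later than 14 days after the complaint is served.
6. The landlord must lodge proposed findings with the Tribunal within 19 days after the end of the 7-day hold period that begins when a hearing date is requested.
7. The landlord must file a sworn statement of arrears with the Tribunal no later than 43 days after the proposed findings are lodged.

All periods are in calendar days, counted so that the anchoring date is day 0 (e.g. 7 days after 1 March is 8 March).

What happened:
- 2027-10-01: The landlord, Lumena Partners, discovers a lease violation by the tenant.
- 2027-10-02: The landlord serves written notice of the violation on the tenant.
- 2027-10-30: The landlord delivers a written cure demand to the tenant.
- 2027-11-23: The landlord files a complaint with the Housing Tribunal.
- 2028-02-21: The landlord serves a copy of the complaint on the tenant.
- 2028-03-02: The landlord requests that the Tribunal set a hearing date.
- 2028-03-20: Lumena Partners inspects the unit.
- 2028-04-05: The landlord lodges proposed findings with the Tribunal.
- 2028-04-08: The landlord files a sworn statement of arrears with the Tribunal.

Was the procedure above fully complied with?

No

Step 1 — counting 81 days from 2027-10-01 (when the violation is discovered) gives a deadline of 2027-12-21; completed 2027-10-02, before the deadline.
Step 2 — counting 30 days from 2027-10-02 (when the written notice is served) gives a deadline of 2027-11-01; 2027-10-30 is within that limit.
Step 3 — 10 and 26 days from 2027-10-30 (when the cure demand is delivered) are 2027-11-09 and 2027-11-25 respectively; 2027-11-23 falls inside that range.
Step 4 — counting 84 days from 2027-11-23 (when the complaint is filed) gives a deadline of 2028-02-15; 2028-02-21 misses that deadline by 6 days.
That is the first point of non-compliance.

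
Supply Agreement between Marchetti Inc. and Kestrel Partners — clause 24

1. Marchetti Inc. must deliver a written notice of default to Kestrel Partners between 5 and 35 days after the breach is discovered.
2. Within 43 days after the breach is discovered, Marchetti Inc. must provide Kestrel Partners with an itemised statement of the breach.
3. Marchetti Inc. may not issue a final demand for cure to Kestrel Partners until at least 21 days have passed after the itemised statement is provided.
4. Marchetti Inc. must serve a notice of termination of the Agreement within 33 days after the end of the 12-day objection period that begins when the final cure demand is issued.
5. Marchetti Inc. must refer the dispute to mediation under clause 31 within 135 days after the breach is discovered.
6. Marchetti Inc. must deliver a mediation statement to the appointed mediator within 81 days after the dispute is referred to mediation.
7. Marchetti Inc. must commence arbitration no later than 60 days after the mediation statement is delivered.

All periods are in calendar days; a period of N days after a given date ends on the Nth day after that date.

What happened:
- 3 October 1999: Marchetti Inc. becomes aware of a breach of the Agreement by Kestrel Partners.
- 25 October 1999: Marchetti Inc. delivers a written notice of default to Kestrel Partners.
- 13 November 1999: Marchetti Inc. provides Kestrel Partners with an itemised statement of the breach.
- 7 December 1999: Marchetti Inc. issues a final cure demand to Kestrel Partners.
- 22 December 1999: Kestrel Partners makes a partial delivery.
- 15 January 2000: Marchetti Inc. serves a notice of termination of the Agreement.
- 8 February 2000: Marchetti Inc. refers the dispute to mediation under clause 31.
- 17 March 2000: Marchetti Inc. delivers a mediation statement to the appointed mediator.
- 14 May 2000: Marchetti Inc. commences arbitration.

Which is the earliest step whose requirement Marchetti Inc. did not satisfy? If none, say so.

Step 1 — 5 and 35 days from 3 October 1999 (when the breach is discovered) are 8 October 1999 and 7 November 1999 respectively; 25 October 1999 falls inside that range.
Step 2 — counting 43 days from 3 October 1999 (when the breach is discovered) gives a deadline of 15 November 1999; completed 13 November 1999, before the deadline.
Step 3 — must wait 21 days from 13 November 1999 (when the itemised statement is provided), so not before 4 December 1999; done 7 December 1999 — permitted.
Step 4 — counting 33 days from 19 December 1999 (end of the 12-day objection period, which began when the final cure demand is issued on 7 December 1999) gives a deadline of 21 January 2000; done 15 January 2000 — timely.
Step 5 — counting 135 days from 3 October 1999 (when the breach is discovered) gives a deadline of 15 February 2000; 8 February 2000 is within that limit.
Step 6 — counting 81 days from 8 February 2000 (when the dispute is referred to mediation) gives a deadline of 29 April 2000; completed 17 March 2000, before the deadline.
Step 7 — counting 60 days from 17 March 2000 (when the mediation statement is delivered) gives a deadline of 16 May 2000; 14 May 2000 is within that limit.

None — every step was satisfied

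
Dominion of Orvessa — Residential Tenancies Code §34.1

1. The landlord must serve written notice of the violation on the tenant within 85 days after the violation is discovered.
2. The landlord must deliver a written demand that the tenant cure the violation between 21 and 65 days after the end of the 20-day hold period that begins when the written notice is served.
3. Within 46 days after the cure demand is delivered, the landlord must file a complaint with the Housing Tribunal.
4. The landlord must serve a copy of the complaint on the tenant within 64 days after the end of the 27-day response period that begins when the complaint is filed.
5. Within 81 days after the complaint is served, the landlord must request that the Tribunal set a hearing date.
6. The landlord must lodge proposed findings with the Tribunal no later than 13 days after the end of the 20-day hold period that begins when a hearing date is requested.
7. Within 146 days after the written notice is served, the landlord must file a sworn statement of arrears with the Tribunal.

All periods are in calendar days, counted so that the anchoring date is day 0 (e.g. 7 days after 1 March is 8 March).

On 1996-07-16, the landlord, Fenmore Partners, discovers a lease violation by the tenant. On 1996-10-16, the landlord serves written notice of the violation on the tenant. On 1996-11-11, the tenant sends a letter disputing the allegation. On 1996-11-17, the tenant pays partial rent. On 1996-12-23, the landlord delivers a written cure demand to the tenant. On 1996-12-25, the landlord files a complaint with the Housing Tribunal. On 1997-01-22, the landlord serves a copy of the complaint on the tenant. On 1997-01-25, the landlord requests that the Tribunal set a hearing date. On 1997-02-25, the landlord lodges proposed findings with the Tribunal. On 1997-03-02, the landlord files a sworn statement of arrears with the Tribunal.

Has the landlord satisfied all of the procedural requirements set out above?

Step 1: 85 days after 1996-07-16 (when the violation is discovered) is 1996-10-09; 1996-10-16 misses that deadline by 7 days.
That is the first point of non-compliance.

No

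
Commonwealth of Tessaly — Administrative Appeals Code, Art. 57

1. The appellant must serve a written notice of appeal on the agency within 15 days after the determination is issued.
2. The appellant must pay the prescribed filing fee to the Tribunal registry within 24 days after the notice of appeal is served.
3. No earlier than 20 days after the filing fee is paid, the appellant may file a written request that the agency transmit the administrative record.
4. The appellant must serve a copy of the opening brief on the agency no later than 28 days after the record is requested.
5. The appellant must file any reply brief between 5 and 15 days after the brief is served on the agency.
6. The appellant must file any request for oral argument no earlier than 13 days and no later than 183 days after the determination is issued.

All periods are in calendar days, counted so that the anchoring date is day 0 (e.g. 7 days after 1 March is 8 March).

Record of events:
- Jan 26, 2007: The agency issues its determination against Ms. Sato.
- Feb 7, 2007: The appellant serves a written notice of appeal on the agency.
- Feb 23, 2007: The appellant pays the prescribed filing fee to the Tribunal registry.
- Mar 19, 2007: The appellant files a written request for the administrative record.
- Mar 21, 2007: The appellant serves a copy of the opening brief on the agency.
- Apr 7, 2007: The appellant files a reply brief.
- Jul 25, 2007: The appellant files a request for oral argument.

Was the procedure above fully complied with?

No

Step 1: 15 days after Jan 26, 2007 (when the determination is issued) is Feb 10, 2007; Feb 7, 2007 is within that limit.
Step 2: 24 days after Feb 7, 2007 (when the notice of appeal is served) is Mar 3, 2007; done Feb 23, 2007 — timely.
Step 3: the earliest permitted date is 20 days after Feb 23, 2007 (when the filing fee is paid), i.e. Mar 15, 2007; done Mar 19, 2007 — permitted.
Step 4: 28 days after Mar 19, 2007 (when the record is requested) is Apr 16, 2007; completed Mar 21, 2007, before the deadline.
Step 5: the window is 5–15 days after Mar 21, 2007 (when the brief is served on the agency), so Mar 26, 2007 through Apr 5, 2007; Apr 7, 2007 is 2 days past the end of the window.
That is the first point of non-compliance.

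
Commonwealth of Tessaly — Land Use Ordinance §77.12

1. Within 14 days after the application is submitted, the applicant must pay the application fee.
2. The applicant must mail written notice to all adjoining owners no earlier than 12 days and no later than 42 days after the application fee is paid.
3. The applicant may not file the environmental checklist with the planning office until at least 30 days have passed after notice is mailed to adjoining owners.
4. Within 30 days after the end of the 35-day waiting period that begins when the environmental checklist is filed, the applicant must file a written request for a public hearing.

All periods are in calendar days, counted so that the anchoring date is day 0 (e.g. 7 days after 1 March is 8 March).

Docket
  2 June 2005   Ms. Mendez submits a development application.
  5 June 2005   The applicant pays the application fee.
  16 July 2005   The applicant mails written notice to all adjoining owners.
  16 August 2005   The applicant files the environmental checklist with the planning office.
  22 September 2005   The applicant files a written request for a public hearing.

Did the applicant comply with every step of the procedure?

Step 1 — counting 14 days from 2 June 2005 (when the application is submitted) gives a deadline of 16 June 2005; done 5 June 2005 — timely.
Step 2 — 12 and 42 days from 5 June 2005 (when the application fee is paid) are 17 June 2005 and 17 July 2005 respectively; 16 July 2005 falls inside that range.
Step 3 — must wait 30 days from 16 July 2005 (when notice is mailed to adjoining owners), so not before 15 August 2005; done 16 August 2005 — permitted.
Step 4 — counting 30 days from 20 September 2005 (end of the 35-day waiting period, which began when the environmental checklist is filed on 16 August 2005) gives a deadline of 20 October 2005; 22 September 2005 is within that limit.

Yes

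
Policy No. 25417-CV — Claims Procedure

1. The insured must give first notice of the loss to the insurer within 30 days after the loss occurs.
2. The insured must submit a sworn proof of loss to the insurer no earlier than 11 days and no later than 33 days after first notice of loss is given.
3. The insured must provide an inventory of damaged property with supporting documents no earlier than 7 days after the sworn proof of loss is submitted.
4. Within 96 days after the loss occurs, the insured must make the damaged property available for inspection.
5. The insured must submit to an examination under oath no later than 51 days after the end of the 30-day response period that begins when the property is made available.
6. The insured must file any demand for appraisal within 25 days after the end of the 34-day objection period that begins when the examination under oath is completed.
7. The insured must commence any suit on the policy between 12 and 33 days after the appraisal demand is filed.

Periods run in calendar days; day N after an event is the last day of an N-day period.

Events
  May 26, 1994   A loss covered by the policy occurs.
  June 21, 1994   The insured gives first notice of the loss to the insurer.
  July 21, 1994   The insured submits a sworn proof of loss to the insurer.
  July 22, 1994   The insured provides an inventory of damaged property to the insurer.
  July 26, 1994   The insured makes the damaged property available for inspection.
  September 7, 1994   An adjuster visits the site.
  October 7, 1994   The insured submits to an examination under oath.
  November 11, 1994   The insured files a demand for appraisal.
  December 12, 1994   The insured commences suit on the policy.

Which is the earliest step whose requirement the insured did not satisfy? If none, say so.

Step 3

(1) due by May 26, 1994 + 30 days = June 25, 1994; done June 21, 1994 — timely.
(2) the permitted window runs from June 21, 1994 + 11 = July 2, 1994 to June 21, 1994 + 33 = July 24, 1994; done July 21, 1994, which is between those dates.
(3) permitted from July 21, 1994 + 7 days = July 28, 1994 onward; acted on July 22, 1994, 6 days prematurely.
The analysis stops there.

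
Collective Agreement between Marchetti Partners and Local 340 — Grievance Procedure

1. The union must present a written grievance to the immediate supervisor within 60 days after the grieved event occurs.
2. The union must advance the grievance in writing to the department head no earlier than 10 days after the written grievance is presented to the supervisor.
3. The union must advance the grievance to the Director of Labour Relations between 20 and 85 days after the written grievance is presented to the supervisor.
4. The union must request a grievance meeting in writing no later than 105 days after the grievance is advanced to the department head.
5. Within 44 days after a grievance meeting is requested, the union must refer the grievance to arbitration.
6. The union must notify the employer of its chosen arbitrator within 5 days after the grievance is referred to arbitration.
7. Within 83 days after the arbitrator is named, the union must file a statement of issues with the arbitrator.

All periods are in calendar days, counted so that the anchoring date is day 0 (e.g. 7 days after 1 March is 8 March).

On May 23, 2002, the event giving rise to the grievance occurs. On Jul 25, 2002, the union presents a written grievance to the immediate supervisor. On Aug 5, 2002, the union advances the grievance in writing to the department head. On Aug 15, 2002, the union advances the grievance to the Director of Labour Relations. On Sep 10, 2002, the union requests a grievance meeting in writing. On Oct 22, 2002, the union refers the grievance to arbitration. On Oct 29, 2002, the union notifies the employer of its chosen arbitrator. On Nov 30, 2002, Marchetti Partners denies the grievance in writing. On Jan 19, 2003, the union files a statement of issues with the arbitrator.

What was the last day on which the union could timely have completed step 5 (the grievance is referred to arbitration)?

Oct 24, 2002

Step 5 runs from Sep 10, 2002, when a grievance meeting is requested. 44 days after Sep 10, 2002 is Oct 24, 2002.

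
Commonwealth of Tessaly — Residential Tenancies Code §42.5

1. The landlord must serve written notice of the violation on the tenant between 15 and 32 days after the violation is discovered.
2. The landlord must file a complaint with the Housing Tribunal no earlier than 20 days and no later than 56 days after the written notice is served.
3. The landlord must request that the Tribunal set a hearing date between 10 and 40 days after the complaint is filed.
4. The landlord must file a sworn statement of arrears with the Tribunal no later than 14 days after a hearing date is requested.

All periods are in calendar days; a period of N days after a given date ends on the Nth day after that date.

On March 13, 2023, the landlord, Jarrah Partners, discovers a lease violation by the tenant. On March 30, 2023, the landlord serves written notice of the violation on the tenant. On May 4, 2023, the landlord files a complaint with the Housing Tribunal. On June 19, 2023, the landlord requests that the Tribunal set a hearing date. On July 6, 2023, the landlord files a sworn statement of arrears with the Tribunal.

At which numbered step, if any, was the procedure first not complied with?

Step 3

Step 1: the window is 15–32 days after March 13, 2023 (when the violation is discovered), so March 28, 2023 through April 14, 2023; March 30, 2023 falls inside that range.
Step 2: the window is 20–56 days after March 30, 2023 (when the written notice is served), so April 19, 2023 through May 25, 2023; May 4, 2023 falls inside that range.
Step 3: the window is 10–40 days after May 4, 2023 (when the complaint is filed), so May 14, 2023 through June 13, 2023; June 19, 2023 is 6 days past the end of the window.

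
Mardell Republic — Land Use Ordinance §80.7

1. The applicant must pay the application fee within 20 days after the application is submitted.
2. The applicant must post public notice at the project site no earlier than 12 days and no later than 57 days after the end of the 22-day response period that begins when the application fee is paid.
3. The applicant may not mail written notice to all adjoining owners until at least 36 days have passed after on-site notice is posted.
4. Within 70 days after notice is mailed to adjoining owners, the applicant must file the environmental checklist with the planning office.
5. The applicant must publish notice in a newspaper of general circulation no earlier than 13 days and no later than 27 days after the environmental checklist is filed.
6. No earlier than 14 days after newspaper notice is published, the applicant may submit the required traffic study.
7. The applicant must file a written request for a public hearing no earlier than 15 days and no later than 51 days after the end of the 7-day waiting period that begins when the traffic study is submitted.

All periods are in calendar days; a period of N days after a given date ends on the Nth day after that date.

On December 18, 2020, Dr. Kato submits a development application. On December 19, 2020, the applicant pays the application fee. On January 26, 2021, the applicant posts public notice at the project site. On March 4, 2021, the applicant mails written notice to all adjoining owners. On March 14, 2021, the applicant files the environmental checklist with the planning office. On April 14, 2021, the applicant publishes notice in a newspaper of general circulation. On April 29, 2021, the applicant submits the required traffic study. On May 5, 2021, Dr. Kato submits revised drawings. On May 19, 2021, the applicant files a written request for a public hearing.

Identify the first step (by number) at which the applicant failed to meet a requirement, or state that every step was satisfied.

Step 5

(1) due by December 18, 2020 + 20 days = January 7, 2021; done December 19, 2020 — timely.
(2) the permitted window runs from January 10, 2021 + 12 = January 22, 2021 to January 10, 2021 + 57 = March 8, 2021; done January 26, 2021, which is between those dates.
(3) permitted from January 26, 2021 + 36 days = March 3, 2021 onward; done March 4, 2021 — permitted.
(4) due by March 4, 2021 + 70 days = May 13, 2021; done March 14, 2021 — timely.
(5) the permitted window runs from March 14, 2021 + 13 = March 27, 2021 to March 14, 2021 + 27 = April 10, 2021; done April 14, 2021 — 4 days after the window closed.
The procedure was therefore not followed at step 5.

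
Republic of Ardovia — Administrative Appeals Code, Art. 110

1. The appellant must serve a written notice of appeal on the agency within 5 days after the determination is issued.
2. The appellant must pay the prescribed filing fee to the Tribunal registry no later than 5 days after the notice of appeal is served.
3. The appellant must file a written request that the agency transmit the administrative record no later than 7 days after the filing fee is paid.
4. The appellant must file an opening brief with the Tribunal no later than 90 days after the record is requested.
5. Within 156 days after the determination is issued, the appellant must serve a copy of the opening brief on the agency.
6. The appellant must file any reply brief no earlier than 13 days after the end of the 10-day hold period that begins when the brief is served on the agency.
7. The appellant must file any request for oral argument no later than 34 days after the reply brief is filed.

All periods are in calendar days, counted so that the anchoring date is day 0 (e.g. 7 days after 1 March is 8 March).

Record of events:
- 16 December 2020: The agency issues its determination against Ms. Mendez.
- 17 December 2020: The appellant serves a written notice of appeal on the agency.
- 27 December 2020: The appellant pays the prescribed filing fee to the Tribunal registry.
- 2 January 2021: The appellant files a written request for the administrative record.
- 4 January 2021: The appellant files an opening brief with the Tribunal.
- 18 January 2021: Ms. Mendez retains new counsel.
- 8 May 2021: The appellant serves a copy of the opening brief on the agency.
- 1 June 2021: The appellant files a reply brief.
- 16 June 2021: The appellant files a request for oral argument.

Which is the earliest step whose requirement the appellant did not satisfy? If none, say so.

Step 1: 5 days after 16 December 2020 (when the determination is issued) is 21 December 2020; 17 December 2020 is within that limit.
Step 2: 5 days after 17 December 2020 (when the notice of appeal is served) is 22 December 2020; not done until 27 December 2020, 5 days after the deadline.
The procedure was therefore not followed at step 2.

Step 2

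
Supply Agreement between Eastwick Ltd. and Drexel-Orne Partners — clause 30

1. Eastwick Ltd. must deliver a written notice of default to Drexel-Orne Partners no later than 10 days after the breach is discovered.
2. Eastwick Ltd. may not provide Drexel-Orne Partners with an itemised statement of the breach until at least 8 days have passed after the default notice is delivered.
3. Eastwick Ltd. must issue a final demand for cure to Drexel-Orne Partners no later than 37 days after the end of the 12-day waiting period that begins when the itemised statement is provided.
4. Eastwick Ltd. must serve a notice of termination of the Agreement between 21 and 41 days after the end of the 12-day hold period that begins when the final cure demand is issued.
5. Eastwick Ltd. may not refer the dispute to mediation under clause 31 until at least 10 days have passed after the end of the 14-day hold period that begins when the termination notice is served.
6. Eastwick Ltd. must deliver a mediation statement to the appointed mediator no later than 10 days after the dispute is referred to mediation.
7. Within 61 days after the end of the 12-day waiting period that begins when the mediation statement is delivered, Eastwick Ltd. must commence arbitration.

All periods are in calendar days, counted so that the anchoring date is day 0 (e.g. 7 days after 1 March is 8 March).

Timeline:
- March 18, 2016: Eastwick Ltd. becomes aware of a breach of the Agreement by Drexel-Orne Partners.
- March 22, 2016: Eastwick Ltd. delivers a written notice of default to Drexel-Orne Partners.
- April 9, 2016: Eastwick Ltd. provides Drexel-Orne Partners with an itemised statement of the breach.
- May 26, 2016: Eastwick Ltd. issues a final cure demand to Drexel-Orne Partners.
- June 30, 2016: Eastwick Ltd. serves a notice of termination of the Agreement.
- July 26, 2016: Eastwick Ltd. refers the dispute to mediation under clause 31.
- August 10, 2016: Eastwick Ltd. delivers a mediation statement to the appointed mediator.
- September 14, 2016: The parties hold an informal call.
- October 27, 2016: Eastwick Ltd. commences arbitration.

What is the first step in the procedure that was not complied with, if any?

Step 6

(1) due by March 18, 2016 + 10 days = March 28, 2016; March 22, 2016 is within that limit.
(2) permitted from March 22, 2016 + 8 days = March 30, 2016 onward; done April 9, 2016 — permitted.
(3) due by April 21, 2016 + 37 days = May 28, 2016; May 26, 2016 is within that limit.
(4) the permitted window runs from June 7, 2016 + 21 = June 28, 2016 to June 7, 2016 + 41 = July 18, 2016; done June 30, 2016 — within the window.
(5) permitted from July 14, 2016 + 10 days = July 24, 2016 onward; done July 26, 2016, after the minimum wait.
(6) due by July 26, 2016 + 10 days = August 5, 2016; not done until August 10, 2016, 5 days after the deadline.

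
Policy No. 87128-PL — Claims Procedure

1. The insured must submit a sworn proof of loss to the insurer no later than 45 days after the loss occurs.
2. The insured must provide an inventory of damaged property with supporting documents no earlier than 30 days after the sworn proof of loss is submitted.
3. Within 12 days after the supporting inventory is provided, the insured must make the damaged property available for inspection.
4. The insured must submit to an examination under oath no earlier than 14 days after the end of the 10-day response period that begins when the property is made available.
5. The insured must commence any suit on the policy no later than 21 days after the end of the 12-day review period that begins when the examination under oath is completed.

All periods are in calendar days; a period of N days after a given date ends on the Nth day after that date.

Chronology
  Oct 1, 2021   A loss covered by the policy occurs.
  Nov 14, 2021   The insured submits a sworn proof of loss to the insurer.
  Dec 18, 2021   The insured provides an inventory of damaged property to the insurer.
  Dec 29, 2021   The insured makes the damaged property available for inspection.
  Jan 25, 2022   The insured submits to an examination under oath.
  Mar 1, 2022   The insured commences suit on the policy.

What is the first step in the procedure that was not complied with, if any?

Step 5

Step 1 — counting 45 days from Oct 1, 2021 (when the loss occurs) gives a deadline of Nov 15, 2021; completed Nov 14, 2021, before the deadline.
Step 2 — must wait 30 days from Nov 14, 2021 (when the sworn proof of loss is submitted), so not before Dec 14, 2021; done Dec 18, 2021, after the minimum wait.
Step 3 — counting 12 days from Dec 18, 2021 (when the supporting inventory is provided) gives a deadline of Dec 30, 2021; Dec 29, 2021 is within that limit.
Step 4 — must wait 14 days from Jan 8, 2022 (end of the 10-day response period, which began when the property is made available on Dec 29, 2021), so not before Jan 22, 2022; done Jan 25, 2022, after the minimum wait.
Step 5 — counting 21 days from Feb 6, 2022 (end of the 12-day review period, which began when the examination under oath is completed on Jan 25, 2022) gives a deadline of Feb 27, 2022; Mar 1, 2022 misses that deadline by 2 days.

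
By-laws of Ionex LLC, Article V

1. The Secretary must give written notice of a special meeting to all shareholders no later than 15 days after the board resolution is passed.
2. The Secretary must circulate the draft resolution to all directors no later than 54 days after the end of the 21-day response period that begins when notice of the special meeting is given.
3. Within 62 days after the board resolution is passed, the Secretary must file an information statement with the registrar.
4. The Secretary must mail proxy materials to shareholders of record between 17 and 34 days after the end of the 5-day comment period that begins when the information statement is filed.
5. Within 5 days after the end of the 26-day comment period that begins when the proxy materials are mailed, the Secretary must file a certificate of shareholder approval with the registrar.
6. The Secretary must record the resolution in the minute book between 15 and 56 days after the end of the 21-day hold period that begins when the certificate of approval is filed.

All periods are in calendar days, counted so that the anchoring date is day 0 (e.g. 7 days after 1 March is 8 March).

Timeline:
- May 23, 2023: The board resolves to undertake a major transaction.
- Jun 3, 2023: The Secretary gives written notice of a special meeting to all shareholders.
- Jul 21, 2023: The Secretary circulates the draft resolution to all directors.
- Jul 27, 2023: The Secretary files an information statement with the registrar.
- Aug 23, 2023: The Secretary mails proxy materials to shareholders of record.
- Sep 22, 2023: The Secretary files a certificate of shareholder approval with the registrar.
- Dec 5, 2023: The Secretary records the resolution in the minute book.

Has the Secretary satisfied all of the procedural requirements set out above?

No

Step 1 — counting 15 days from May 23, 2023 (when the board resolution is passed) gives a deadline of Jun 7, 2023; Jun 3, 2023 is within that limit.
Step 2 — counting 54 days from Jun 24, 2023 (end of the 21-day response period, which began when notice of the special meeting is given on Jun 3, 2023) gives a deadline of Aug 17, 2023; Jul 21, 2023 is within that limit.
Step 3 — counting 62 days from May 23, 2023 (when the board resolution is passed) gives a deadline of Jul 24, 2023; done Jul 27, 2023 — 3 days late.
The analysis stops there.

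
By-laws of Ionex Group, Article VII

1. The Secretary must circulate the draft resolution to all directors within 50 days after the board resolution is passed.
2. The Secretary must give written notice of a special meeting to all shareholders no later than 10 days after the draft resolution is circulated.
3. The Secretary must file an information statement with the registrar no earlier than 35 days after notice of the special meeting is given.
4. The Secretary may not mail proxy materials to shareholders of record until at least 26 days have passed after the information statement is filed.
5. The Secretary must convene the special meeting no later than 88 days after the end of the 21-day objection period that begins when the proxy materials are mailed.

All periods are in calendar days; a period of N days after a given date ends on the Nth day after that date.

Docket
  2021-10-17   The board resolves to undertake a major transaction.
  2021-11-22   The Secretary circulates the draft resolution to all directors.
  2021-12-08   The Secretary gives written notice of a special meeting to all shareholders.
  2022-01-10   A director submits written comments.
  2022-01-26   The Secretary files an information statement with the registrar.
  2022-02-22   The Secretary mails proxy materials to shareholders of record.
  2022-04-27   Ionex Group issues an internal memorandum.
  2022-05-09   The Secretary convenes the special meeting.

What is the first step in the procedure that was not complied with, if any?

Step 1: 50 days after 2021-10-17 (when the board resolution is passed) is 2021-12-06; 2021-11-22 is within that limit.
Step 2: 10 days after 2021-11-22 (when the draft resolution is circulated) is 2021-12-02; 2021-12-08 misses that deadline by 6 days.

Step 2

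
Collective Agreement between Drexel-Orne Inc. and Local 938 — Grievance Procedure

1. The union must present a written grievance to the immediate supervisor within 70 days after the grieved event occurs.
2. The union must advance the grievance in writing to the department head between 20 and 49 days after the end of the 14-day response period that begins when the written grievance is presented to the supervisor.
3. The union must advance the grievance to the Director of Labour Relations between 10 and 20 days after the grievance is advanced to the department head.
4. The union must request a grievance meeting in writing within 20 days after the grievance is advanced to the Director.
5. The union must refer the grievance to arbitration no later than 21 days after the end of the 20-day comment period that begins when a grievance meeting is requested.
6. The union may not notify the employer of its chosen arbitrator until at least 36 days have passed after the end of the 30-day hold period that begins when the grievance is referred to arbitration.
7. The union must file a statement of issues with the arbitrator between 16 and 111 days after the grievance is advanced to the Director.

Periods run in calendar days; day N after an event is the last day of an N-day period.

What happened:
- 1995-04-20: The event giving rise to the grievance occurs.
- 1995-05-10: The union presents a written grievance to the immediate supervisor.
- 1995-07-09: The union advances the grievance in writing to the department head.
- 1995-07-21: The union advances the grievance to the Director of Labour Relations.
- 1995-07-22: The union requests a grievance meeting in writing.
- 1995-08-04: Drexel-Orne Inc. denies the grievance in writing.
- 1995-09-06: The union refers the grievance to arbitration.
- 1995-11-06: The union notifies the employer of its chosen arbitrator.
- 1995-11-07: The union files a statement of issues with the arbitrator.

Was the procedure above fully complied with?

Step 1: 70 days after 1995-04-20 (when the grieved event occurs) is 1995-06-29; completed 1995-05-10, before the deadline.
Step 2: the window is 20–49 days after 1995-05-24 (end of the 14-day response period, which began when the written grievance is presented to the supervisor on 1995-05-10), so 1995-06-13 through 1995-07-12; done 1995-07-09 — within the window.
Step 3: the window is 10–20 days after 1995-07-09 (when the grievance is advanced to the department head), so 1995-07-19 through 1995-07-29; done 1995-07-21, which is between those dates.
Step 4: 20 days after 1995-07-21 (when the grievance is advanced to the Director) is 1995-08-10; completed 1995-07-22, before the deadline.
Step 5: 21 days after 1995-08-11 (end of the 20-day comment period, which began when a grievance meeting is requested on 1995-07-22) is 1995-09-01; 1995-09-06 misses that deadline by 5 days.
That is the first point of non-compliance.

No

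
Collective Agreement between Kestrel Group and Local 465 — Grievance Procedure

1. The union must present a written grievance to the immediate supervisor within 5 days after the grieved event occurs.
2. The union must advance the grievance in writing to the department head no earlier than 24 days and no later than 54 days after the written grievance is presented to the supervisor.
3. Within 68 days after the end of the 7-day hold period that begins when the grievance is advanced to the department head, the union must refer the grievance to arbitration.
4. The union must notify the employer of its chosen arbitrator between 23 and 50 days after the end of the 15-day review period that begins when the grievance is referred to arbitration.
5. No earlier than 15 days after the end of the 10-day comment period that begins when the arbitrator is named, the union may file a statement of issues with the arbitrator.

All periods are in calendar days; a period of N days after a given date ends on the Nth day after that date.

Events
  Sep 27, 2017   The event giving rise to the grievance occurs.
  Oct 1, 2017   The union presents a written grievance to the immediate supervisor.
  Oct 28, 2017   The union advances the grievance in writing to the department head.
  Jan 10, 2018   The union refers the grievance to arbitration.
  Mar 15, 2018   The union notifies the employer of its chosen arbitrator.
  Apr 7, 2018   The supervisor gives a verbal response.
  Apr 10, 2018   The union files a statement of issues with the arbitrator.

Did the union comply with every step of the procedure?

Step 1 — counting 5 days from Sep 27, 2017 (when the grieved event occurs) gives a deadline of Oct 2, 2017; completed Oct 1, 2017, before the deadline.
Step 2 — 24 and 54 days from Oct 1, 2017 (when the written grievance is presented to the supervisor) are Oct 25, 2017 and Nov 24, 2017 respectively; done Oct 28, 2017, which is between those dates.
Step 3 — counting 68 days from Nov 4, 2017 (end of the 7-day hold period, which began when the grievance is advanced to the department head on Oct 28, 2017) gives a deadline of Jan 11, 2018; Jan 10, 2018 is within that limit.
Step 4 — 23 and 50 days from Jan 25, 2018 (end of the 15-day review period, which began when the grievance is referred to arbitration on Jan 10, 2018) are Feb 17, 2018 and Mar 16, 2018 respectively; done Mar 15, 2018, which is between those dates.
Step 5 — must wait 15 days from Mar 25, 2018 (end of the 10-day comment period, which began when the arbitrator is named on Mar 15, 2018), so not before Apr 9, 2018; done Apr 10, 2018 — permitted.

Yes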